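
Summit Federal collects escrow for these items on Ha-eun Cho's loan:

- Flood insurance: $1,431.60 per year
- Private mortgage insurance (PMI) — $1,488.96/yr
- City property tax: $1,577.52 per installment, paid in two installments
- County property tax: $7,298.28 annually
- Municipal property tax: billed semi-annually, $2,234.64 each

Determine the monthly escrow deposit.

Flood insurance — $1,431.60 per year
Private mortgage insurance (PMI) — $1,488.96 per year
City property tax — $1,577.52 × 2 = $3,155.04 per year
County property tax — $7,298.28 per year
Municipal property tax — $2,234.64 × 2 = $4,469.28 per year
Total per year = $1,431.60 + $1,488.96 + $3,155.04 + $7,298.28 + $4,469.28 = $17,843.16
Monthly escrow = $17,843.16 / 12 = $1,486.93

$1,486.93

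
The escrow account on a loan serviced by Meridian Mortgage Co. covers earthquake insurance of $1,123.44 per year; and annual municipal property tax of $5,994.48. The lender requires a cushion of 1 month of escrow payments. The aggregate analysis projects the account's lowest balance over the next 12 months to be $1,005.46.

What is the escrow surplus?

Earthquake insurance = $1,123.44 annually
Municipal property tax = $5,994.48 annually
Annual escrow total = $7,117.92
Monthly = $7,117.92 ÷ 12 = $593.16
Cushion = 1 × $593.16 = $593.16
Surplus = $1,005.46 − $593.16 = $412.30

$412.30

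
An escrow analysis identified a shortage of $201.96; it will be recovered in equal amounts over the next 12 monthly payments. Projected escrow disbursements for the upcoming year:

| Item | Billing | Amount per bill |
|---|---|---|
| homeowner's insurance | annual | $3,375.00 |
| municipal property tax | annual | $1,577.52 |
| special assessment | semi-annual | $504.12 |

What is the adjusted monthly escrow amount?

$513.56

Homeowner's insurance: $3,375.00
Municipal property tax: $1,577.52
Special assessment: $504.12 × 2 = $1,008.24
Yearly total = $3,375.00 + $1,577.52 + $1,008.24 = $5,960.76
Monthly = $5,960.76 ÷ 12 = $496.73
Monthly shortage recovery: $201.96 / 12 = $16.83
Adjusted monthly = $496.73 + $16.83 = $513.56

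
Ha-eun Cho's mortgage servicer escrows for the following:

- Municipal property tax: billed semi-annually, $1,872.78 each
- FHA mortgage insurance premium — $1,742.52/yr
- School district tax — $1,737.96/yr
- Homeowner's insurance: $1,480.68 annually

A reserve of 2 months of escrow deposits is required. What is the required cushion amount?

$1,451.12

Municipal property tax = $1,872.78 × 2 = $3,745.56
FHA mortgage insurance premium = $1,742.52
School district tax = $1,737.96
Homeowner's insurance = $1,480.68
Annual escrow total = $3,745.56 + $1,742.52 + $1,737.96 + $1,480.68 = $8,706.72
Base monthly escrow = $8,706.72 / 12 = $725.56
Required cushion = 2 × $725.56 = $1,451.12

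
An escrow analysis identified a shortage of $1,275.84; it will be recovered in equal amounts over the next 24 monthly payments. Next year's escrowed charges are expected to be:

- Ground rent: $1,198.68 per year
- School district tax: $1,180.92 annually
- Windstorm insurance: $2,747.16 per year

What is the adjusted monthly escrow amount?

$480.39

Ground rent: $1,198.68 per year
School district tax: $1,180.92 per year
Windstorm insurance: $2,747.16 per year
Total per year = $1,198.68 + $1,180.92 + $2,747.16 = $5,126.76
Base monthly escrow = $5,126.76 ÷ 12 = $427.23
Shortage per month = $1,275.84 ÷ 24 = $53.16
New monthly escrow = $427.23 + $53.16 = $480.39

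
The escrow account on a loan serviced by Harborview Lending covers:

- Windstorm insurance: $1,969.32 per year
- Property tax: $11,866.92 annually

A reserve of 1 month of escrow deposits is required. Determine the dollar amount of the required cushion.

$1,153.02

Windstorm insurance — $1,969.32 annually
Property tax — $11,866.92 annually
Yearly total = $1,969.32 + $11,866.92 = $13,836.24
Monthly escrow = $13,836.24 / 12 = $1,153.02
Cushion = 1 × $1,153.02 = $1,153.02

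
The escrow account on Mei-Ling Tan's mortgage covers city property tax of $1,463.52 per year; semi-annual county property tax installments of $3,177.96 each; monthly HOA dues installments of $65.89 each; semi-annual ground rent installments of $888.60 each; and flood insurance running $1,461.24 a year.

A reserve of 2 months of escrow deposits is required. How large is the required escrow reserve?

$1,974.76

City property tax — $1,463.52/yr
County property tax — $3,177.96 × 2 = $6,355.92/yr
HOA dues — $65.89 × 12 = $790.68/yr
Ground rent — $888.60 × 2 = $1,777.20/yr
Flood insurance — $1,461.24/yr
Total per year = $11,848.56
Per month = $11,848.56 ÷ 12 = $987.38
Required cushion = 2 × $987.38 = $1,974.76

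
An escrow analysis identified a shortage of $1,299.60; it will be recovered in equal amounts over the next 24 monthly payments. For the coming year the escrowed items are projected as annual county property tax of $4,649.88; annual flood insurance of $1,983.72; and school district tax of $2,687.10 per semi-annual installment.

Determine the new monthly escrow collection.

County property tax: $4,649.88 per year
Flood insurance: $1,983.72 per year
School district tax: $2,687.10 × 2 = $5,374.20 per year
Combined annual = $4,649.88 + $1,983.72 + $5,374.20 = $12,007.80
Per month = $12,007.80 ÷ 12 = $1,000.65
Shortage per month = $1,299.60 ÷ 24 = $54.15
Adjusted monthly = $1,000.65 + $54.15 = $1,054.80

$1,054.80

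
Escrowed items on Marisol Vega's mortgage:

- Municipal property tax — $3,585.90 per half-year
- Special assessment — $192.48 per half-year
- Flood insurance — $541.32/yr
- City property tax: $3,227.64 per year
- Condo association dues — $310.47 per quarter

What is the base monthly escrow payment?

Municipal property tax = $3,585.90 × 2 = $7,171.80
Special assessment = $192.48 × 2 = $384.96
Flood insurance = $541.32
City property tax = $3,227.64
Condo association dues = $310.47 × 4 = $1,241.88
Combined annual = $7,171.80 + $384.96 + $541.32 + $3,227.64 + $1,241.88 = $12,567.60
Per month = $12,567.60 / 12 = $1,047.30

$1,047.30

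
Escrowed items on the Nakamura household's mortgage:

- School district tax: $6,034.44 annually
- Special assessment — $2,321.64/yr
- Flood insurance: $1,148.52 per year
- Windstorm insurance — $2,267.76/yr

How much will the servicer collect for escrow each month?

$981.03

School district tax: $6,034.44/yr
Special assessment: $2,321.64/yr
Flood insurance: $1,148.52/yr
Windstorm insurance: $2,267.76/yr
Total annual escrow = $6,034.44 + $2,321.64 + $1,148.52 + $2,267.76 = $11,772.36
Per month = $11,772.36 ÷ 12 = $981.03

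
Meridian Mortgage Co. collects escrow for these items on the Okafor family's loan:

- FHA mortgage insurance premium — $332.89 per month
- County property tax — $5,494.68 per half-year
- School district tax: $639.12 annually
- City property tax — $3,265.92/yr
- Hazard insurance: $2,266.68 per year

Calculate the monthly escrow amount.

$1,762.98

FHA mortgage insurance premium — $332.89 × 12 = $3,994.68 per year
County property tax — $5,494.68 × 2 = $10,989.36 per year
School district tax — $639.12 per year
City property tax — $3,265.92 per year
Hazard insurance — $2,266.68 per year
Yearly total = $3,994.68 + $10,989.36 + $639.12 + $3,265.92 + $2,266.68 = $21,155.76
Per month = $21,155.76 / 12 = $1,762.98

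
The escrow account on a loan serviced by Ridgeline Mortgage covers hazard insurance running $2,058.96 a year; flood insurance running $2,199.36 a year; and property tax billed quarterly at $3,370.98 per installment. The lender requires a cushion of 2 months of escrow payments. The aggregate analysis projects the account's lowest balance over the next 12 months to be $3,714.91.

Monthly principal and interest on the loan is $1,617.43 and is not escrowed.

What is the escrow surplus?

Hazard insurance — $2,058.96
Flood insurance — $2,199.36
Property tax — $3,370.98 × 4 = $13,483.92
Yearly total = $2,058.96 + $2,199.36 + $13,483.92 = $17,742.24
Per month = $17,742.24 ÷ 12 = $1,478.52
Required reserve = 2 × $1,478.52 = $2,957.04
Excess over cushion: $3,714.91 − $2,957.04 = $757.87

$757.87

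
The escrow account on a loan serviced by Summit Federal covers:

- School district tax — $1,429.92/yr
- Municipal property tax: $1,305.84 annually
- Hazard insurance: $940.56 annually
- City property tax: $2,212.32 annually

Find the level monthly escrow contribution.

$490.72

School district tax: $1,429.92 annually
Municipal property tax: $1,305.84 annually
Hazard insurance: $940.56 annually
City property tax: $2,212.32 annually
Annual escrow total = $5,888.64
Base monthly escrow = $5,888.64 ÷ 12 = $490.72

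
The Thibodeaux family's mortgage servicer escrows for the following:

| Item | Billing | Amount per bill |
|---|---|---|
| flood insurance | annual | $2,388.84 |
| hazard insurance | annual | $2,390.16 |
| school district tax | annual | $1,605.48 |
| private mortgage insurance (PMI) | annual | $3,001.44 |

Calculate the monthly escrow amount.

Flood insurance — $2,388.84 annually
Hazard insurance — $2,390.16 annually
School district tax — $1,605.48 annually
Private mortgage insurance (PMI) — $3,001.44 annually
Yearly total = $2,388.84 + $2,390.16 + $1,605.48 + $3,001.44 = $9,385.92
Base monthly escrow = $9,385.92 / 12 = $782.16

$782.16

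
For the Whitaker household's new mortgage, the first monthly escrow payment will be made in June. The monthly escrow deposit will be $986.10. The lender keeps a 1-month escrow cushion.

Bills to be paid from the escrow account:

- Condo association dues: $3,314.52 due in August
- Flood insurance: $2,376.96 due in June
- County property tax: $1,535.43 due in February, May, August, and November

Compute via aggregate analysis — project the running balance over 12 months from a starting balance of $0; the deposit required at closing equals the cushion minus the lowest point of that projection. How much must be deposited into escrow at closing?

$5,254.71

Cushion = 1 × $986.10 = $986.10
Trial balance (start $0, +$986.10 each month, − disbursements):
  Jun: +$986.10 − $2,376.96 → -$1,390.86
  Jul: +$986.10 → -$404.76
  Aug: +$986.10 − $4,849.95 → -$4,268.61
  Sep: +$986.10 → -$3,282.51
  Oct: +$986.10 → -$2,296.41
  Nov: +$986.10 − $1,535.43 → -$2,845.74
  Dec: +$986.10 → -$1,859.64
  Jan: +$986.10 → -$873.54
  Feb: +$986.10 − $1,535.43 → -$1,422.87
  Mar: +$986.10 → -$436.77
  Apr: +$986.10 → $549.33
  May: +$986.10 − $1,535.43 → $0.00
Lowest trial balance = -$4,268.61 (Aug)
Initial deposit = cushion − low point = $986.10 − (-$4,268.61) = $5,254.71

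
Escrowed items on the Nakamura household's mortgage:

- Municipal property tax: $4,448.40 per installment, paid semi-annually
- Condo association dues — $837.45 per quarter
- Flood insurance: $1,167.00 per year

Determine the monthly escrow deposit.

$1,117.80

Municipal property tax = $4,448.40 × 2 = $8,896.80 annually
Condo association dues = $837.45 × 4 = $3,349.80 annually
Flood insurance = $1,167.00 annually
Combined annual = $13,413.60
Monthly escrow = $13,413.60 / 12 = $1,117.80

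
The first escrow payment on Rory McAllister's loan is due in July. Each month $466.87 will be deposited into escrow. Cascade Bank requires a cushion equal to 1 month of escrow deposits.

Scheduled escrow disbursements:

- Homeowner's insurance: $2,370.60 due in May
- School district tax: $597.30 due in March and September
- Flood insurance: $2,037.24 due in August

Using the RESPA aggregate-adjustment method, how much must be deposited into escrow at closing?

Cushion = 1 × $466.87 = $466.87
Trial balance (start $0, +$466.87 each month, − disbursements):
  Jul: +$466.87 → $466.87
  Aug: +$466.87 − $2,037.24 → -$1,103.50
  Sep: +$466.87 − $597.30 → -$1,233.93
  Oct: +$466.87 → -$767.06
  Nov: +$466.87 → -$300.19
  Dec: +$466.87 → $166.68
  Jan: +$466.87 → $633.55
  Feb: +$466.87 → $1,100.42
  Mar: +$466.87 − $597.30 → $969.99
  Apr: +$466.87 → $1,436.86
  May: +$466.87 − $2,370.60 → -$466.87
  Jun: +$466.87 → $0.00
Lowest trial balance = -$1,233.93 (Sep)
Initial deposit = cushion − low point = $466.87 − (-$1,233.93) = $1,700.80

$1,700.80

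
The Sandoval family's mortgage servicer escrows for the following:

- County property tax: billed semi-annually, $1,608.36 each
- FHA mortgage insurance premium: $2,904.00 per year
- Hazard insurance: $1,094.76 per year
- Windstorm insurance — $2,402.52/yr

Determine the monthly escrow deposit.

$801.50

County property tax = $1,608.36 × 2 = $3,216.72
FHA mortgage insurance premium = $2,904.00
Hazard insurance = $1,094.76
Windstorm insurance = $2,402.52
Combined annual = $3,216.72 + $2,904.00 + $1,094.76 + $2,402.52 = $9,618.00
Per month = $9,618.00 / 12 = $801.50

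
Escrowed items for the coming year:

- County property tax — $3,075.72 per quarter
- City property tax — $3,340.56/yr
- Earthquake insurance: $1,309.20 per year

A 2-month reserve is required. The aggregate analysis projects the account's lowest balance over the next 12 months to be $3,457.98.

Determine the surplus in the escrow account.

$632.54

County property tax — $3,075.72 × 4 = $12,302.88
City property tax — $3,340.56
Earthquake insurance — $1,309.20
Yearly total = $16,952.64
Per month = $16,952.64 ÷ 12 = $1,412.72
Required cushion = 2 × $1,412.72 = $2,825.44
Surplus = $3,457.98 − $2,825.44 = $632.54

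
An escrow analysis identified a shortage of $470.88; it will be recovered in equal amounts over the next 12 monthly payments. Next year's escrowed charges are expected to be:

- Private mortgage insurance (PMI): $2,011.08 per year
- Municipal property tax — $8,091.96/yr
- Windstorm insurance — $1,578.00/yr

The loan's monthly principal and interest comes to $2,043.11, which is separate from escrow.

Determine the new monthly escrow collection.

Private mortgage insurance (PMI) — $2,011.08/yr
Municipal property tax — $8,091.96/yr
Windstorm insurance — $1,578.00/yr
Total per year = $11,681.04
Base monthly escrow = $11,681.04 / 12 = $973.42
Shortage per month = $470.88 / 12 = $39.24
Adjusted monthly = $973.42 + $39.24 = $1,012.66

$1,012.66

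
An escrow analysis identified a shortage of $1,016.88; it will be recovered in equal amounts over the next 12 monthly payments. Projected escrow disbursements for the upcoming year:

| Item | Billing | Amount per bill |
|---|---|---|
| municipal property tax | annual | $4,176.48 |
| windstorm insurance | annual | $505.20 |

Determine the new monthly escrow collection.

$474.88

Municipal property tax = $4,176.48 per year
Windstorm insurance = $505.20 per year
Total annual escrow = $4,681.68
Per month = $4,681.68 / 12 = $390.14
Shortage per month = $1,016.88 / 12 = $84.74
New monthly escrow = $390.14 + $84.74 = $474.88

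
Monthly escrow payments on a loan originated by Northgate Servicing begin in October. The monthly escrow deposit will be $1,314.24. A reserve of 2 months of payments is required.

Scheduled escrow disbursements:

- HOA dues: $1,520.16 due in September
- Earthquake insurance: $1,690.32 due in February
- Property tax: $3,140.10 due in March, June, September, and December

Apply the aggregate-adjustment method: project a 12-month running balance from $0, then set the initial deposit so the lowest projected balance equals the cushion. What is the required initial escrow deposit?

$2,713.56

Cushion = 2 × $1,314.24 = $2,628.48
Trial balance (start $0, +$1,314.24 each month, − disbursements):
  Oct: +$1,314.24 → $1,314.24
  Nov: +$1,314.24 → $2,628.48
  Dec: +$1,314.24 − $3,140.10 → $802.62
  Jan: +$1,314.24 → $2,116.86
  Feb: +$1,314.24 − $1,690.32 → $1,740.78
  Mar: +$1,314.24 − $3,140.10 → -$85.08
  Apr: +$1,314.24 → $1,229.16
  May: +$1,314.24 → $2,543.40
  Jun: +$1,314.24 − $3,140.10 → $717.54
  Jul: +$1,314.24 → $2,031.78
  Aug: +$1,314.24 → $3,346.02
  Sep: +$1,314.24 − $4,660.26 → $0.00
Lowest trial balance = -$85.08 (Mar)
Initial deposit = cushion − low point = $2,628.48 − (-$85.08) = $2,713.56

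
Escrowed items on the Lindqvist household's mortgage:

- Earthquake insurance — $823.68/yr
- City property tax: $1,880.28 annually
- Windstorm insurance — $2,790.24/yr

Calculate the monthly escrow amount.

$457.85

Earthquake insurance: $823.68/yr
City property tax: $1,880.28/yr
Windstorm insurance: $2,790.24/yr
Total per year = $5,494.20
Base monthly escrow = $5,494.20 / 12 = $457.85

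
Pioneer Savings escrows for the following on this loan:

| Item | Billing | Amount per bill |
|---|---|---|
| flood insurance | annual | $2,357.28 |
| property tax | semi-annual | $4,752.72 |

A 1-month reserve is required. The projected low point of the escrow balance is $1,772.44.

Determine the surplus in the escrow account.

Flood insurance = $2,357.28 annually
Property tax = $4,752.72 × 2 = $9,505.44 annually
Annual escrow total = $11,862.72
Monthly escrow = $11,862.72 / 12 = $988.56
Cushion = 1 × $988.56 = $988.56
Surplus = $1,772.44 − $988.56 = $783.88

$783.88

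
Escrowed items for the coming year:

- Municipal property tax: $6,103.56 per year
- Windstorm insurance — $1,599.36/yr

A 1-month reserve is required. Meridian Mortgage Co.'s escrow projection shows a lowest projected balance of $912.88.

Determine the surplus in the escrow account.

Municipal property tax: $6,103.56
Windstorm insurance: $1,599.36
Combined annual = $7,702.92
Monthly escrow = $7,702.92 ÷ 12 = $641.91
Required cushion = 1 × $641.91 = $641.91
Surplus = $912.88 − $641.91 = $270.97

$270.97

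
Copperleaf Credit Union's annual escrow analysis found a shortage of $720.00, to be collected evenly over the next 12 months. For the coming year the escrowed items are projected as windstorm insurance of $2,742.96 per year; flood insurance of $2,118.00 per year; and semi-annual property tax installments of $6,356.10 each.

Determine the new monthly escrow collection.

Windstorm insurance — $2,742.96/yr
Flood insurance — $2,118.00/yr
Property tax — $6,356.10 × 2 = $12,712.20/yr
Total per year = $2,742.96 + $2,118.00 + $12,712.20 = $17,573.16
Monthly escrow = $17,573.16 / 12 = $1,464.43
Shortage per month = $720.00 / 12 = $60.00
Adjusted monthly = $1,464.43 + $60.00 = $1,524.43

$1,524.43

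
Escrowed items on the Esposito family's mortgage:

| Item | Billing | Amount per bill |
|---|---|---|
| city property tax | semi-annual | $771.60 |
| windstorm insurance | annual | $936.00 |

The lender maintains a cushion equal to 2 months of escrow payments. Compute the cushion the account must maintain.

City property tax — $771.60 × 2 = $1,543.20
Windstorm insurance — $936.00
Yearly total = $1,543.20 + $936.00 = $2,479.20
Base monthly escrow = $2,479.20 ÷ 12 = $206.60
Required cushion = 2 × $206.60 = $413.20

$413.20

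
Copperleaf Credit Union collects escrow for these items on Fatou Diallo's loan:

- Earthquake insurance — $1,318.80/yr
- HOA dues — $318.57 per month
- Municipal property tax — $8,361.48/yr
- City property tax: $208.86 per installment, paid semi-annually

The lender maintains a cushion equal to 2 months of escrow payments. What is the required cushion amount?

$2,320.14

Earthquake insurance: $1,318.80 annually
HOA dues: $318.57 × 12 = $3,822.84 annually
Municipal property tax: $8,361.48 annually
City property tax: $208.86 × 2 = $417.72 annually
Yearly total = $1,318.80 + $3,822.84 + $8,361.48 + $417.72 = $13,920.84
Monthly escrow = $13,920.84 / 12 = $1,160.07
Reserve = 2 × $1,160.07 = $2,320.14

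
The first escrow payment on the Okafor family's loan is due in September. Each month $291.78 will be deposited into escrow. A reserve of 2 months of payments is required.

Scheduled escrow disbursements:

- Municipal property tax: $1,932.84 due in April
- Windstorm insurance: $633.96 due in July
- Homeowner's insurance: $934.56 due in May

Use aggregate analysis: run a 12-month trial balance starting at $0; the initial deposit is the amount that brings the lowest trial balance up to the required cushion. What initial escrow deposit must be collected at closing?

$875.34

Cushion = 2 × $291.78 = $583.56
Trial balance (start $0, +$291.78 each month, − disbursements):
  Sep: +$291.78 → $291.78
  Oct: +$291.78 → $583.56
  Nov: +$291.78 → $875.34
  Dec: +$291.78 → $1,167.12
  Jan: +$291.78 → $1,458.90
  Feb: +$291.78 → $1,750.68
  Mar: +$291.78 → $2,042.46
  Apr: +$291.78 − $1,932.84 → $401.40
  May: +$291.78 − $934.56 → -$241.38
  Jun: +$291.78 → $50.40
  Jul: +$291.78 − $633.96 → -$291.78
  Aug: +$291.78 → $0.00
Lowest trial balance = -$291.78 (Jul)
Initial deposit = cushion − low point = $583.56 − (-$291.78) = $875.34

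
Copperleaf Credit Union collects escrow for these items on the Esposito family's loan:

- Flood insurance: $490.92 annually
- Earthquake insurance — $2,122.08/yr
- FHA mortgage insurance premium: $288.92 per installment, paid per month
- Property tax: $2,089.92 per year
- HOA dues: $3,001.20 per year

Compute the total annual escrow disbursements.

Flood insurance — $490.92/yr
Earthquake insurance — $2,122.08/yr
FHA mortgage insurance premium — $288.92 × 12 = $3,467.04/yr
Property tax — $2,089.92/yr
HOA dues — $3,001.20/yr
Yearly total = $490.92 + $2,122.08 + $3,467.04 + $2,089.92 + $3,001.20 = $11,171.16

$11,171.16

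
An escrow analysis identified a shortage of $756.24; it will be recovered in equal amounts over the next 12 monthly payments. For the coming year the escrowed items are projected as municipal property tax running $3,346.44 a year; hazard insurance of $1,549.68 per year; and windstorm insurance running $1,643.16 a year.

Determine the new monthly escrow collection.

$607.96

Municipal property tax = $3,346.44
Hazard insurance = $1,549.68
Windstorm insurance = $1,643.16
Yearly total = $3,346.44 + $1,549.68 + $1,643.16 = $6,539.28
Monthly = $6,539.28 / 12 = $544.94
Monthly shortage recovery: $756.24 ÷ 12 = $63.02
New monthly escrow = $544.94 + $63.02 = $607.96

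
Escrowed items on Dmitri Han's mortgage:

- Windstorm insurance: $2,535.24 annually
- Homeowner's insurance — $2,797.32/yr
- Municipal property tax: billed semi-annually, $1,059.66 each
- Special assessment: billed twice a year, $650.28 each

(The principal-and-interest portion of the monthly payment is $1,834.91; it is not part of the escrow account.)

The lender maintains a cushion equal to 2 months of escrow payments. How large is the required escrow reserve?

Windstorm insurance: $2,535.24/yr
Homeowner's insurance: $2,797.32/yr
Municipal property tax: $1,059.66 × 2 = $2,119.32/yr
Special assessment: $650.28 × 2 = $1,300.56/yr
Total annual escrow = $8,752.44
Per month = $8,752.44 / 12 = $729.37
Required cushion = 2 × $729.37 = $1,458.74

$1,458.74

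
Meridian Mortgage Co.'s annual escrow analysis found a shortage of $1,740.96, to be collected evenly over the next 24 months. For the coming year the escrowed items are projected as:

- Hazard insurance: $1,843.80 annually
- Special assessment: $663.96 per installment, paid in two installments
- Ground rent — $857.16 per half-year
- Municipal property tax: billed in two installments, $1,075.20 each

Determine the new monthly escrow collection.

Hazard insurance: $1,843.80 per year
Special assessment: $663.96 × 2 = $1,327.92 per year
Ground rent: $857.16 × 2 = $1,714.32 per year
Municipal property tax: $1,075.20 × 2 = $2,150.40 per year
Total per year = $7,036.44
Per month = $7,036.44 / 12 = $586.37
Shortage per month = $1,740.96 ÷ 24 = $72.54
Adjusted monthly = $586.37 + $72.54 = $658.91

$658.91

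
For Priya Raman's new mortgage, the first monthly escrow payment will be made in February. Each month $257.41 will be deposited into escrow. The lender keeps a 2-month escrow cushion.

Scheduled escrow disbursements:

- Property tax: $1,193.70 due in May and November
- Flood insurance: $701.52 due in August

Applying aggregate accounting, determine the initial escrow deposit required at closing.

Cushion = 2 × $257.41 = $514.82
Trial balance (start $0, +$257.41 each month, − disbursements):
  Feb: +$257.41 → $257.41
  Mar: +$257.41 → $514.82
  Apr: +$257.41 → $772.23
  May: +$257.41 − $1,193.70 → -$164.06
  Jun: +$257.41 → $93.35
  Jul: +$257.41 → $350.76
  Aug: +$257.41 − $701.52 → -$93.35
  Sep: +$257.41 → $164.06
  Oct: +$257.41 → $421.47
  Nov: +$257.41 − $1,193.70 → -$514.82
  Dec: +$257.41 → -$257.41
  Jan: +$257.41 → $0.00
Lowest trial balance = -$514.82 (Nov)
Initial deposit = cushion − low point = $514.82 − (-$514.82) = $1,029.64

$1,029.64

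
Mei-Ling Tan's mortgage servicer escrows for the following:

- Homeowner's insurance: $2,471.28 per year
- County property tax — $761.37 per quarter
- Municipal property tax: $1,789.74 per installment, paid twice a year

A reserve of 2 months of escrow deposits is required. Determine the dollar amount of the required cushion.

Homeowner's insurance: $2,471.28 per year
County property tax: $761.37 × 4 = $3,045.48 per year
Municipal property tax: $1,789.74 × 2 = $3,579.48 per year
Annual escrow total = $9,096.24
Per month = $9,096.24 / 12 = $758.02
Reserve = 2 × $758.02 = $1,516.04

$1,516.04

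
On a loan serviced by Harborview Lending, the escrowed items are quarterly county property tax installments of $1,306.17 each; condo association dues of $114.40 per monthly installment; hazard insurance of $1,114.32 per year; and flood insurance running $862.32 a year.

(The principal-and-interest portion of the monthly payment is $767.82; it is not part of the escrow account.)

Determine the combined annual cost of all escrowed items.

County property tax: $1,306.17 × 4 = $5,224.68/yr
Condo association dues: $114.40 × 12 = $1,372.80/yr
Hazard insurance: $1,114.32/yr
Flood insurance: $862.32/yr
Combined annual = $5,224.68 + $1,372.80 + $1,114.32 + $862.32 = $8,574.12

$8,574.12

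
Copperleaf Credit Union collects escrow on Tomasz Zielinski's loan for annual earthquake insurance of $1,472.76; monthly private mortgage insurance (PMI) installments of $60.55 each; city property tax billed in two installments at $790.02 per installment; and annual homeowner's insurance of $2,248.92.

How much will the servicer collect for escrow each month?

$502.36

Earthquake insurance = $1,472.76/yr
Private mortgage insurance (PMI) = $60.55 × 12 = $726.60/yr
City property tax = $790.02 × 2 = $1,580.04/yr
Homeowner's insurance = $2,248.92/yr
Total annual escrow = $6,028.32
Base monthly escrow = $6,028.32 ÷ 12 = $502.36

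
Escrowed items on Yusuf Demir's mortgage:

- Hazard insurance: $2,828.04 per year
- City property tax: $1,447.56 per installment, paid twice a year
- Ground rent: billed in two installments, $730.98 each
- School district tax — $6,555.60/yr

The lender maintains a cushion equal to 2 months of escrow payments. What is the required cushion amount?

Hazard insurance = $2,828.04 annually
City property tax = $1,447.56 × 2 = $2,895.12 annually
Ground rent = $730.98 × 2 = $1,461.96 annually
School district tax = $6,555.60 annually
Yearly total = $13,740.72
Per month = $13,740.72 / 12 = $1,145.06
Required cushion = 2 × $1,145.06 = $2,290.12

$2,290.12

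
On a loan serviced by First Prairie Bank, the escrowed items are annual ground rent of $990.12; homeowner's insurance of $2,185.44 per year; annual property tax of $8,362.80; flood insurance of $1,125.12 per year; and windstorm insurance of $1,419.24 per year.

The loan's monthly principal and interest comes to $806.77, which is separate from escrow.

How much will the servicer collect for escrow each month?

$1,173.56

Ground rent — $990.12/yr
Homeowner's insurance — $2,185.44/yr
Property tax — $8,362.80/yr
Flood insurance — $1,125.12/yr
Windstorm insurance — $1,419.24/yr
Total annual escrow = $990.12 + $2,185.44 + $8,362.80 + $1,125.12 + $1,419.24 = $14,082.72
Monthly escrow = $14,082.72 / 12 = $1,173.56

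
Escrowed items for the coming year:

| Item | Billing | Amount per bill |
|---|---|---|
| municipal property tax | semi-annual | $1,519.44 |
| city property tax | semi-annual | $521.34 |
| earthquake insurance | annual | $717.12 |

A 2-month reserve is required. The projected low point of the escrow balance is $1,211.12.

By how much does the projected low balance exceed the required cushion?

$411.34

Municipal property tax = $1,519.44 × 2 = $3,038.88/yr
City property tax = $521.34 × 2 = $1,042.68/yr
Earthquake insurance = $717.12/yr
Total annual escrow = $3,038.88 + $1,042.68 + $717.12 = $4,798.68
Monthly escrow = $4,798.68 / 12 = $399.89
Required reserve = 2 × $399.89 = $799.78
Surplus = $1,211.12 − $799.78 = $411.34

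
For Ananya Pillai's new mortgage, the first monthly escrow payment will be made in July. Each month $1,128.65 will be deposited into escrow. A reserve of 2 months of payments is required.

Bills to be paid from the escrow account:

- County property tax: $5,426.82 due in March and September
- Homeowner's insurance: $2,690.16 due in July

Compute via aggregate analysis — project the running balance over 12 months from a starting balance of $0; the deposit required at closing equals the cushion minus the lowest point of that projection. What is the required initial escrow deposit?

Cushion = 2 × $1,128.65 = $2,257.30
Trial balance (start $0, +$1,128.65 each month, − disbursements):
  Jul: +$1,128.65 − $2,690.16 → -$1,561.51
  Aug: +$1,128.65 → -$432.86
  Sep: +$1,128.65 − $5,426.82 → -$4,731.03
  Oct: +$1,128.65 → -$3,602.38
  Nov: +$1,128.65 → -$2,473.73
  Dec: +$1,128.65 → -$1,345.08
  Jan: +$1,128.65 → -$216.43
  Feb: +$1,128.65 → $912.22
  Mar: +$1,128.65 − $5,426.82 → -$3,385.95
  Apr: +$1,128.65 → -$2,257.30
  May: +$1,128.65 → -$1,128.65
  Jun: +$1,128.65 → $0.00
Lowest trial balance = -$4,731.03 (Sep)
Initial deposit = cushion − low point = $2,257.30 − (-$4,731.03) = $6,988.33

$6,988.33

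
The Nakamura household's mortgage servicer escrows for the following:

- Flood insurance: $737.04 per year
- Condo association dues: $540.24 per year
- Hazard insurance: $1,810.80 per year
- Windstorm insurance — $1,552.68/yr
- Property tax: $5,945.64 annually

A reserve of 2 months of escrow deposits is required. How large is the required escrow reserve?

$1,764.40

Flood insurance = $737.04/yr
Condo association dues = $540.24/yr
Hazard insurance = $1,810.80/yr
Windstorm insurance = $1,552.68/yr
Property tax = $5,945.64/yr
Combined annual = $10,586.40
Monthly = $10,586.40 ÷ 12 = $882.20
Reserve = 2 × $882.20 = $1,764.40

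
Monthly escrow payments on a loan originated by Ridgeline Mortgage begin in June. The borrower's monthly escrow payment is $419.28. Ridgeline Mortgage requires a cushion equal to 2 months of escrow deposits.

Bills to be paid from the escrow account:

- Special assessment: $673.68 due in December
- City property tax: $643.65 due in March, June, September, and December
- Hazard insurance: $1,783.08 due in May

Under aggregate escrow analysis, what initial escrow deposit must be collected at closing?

Cushion = 2 × $419.28 = $838.56
Trial balance (start $0, +$419.28 each month, − disbursements):
  Jun: +$419.28 − $643.65 → -$224.37
  Jul: +$419.28 → $194.91
  Aug: +$419.28 → $614.19
  Sep: +$419.28 − $643.65 → $389.82
  Oct: +$419.28 → $809.10
  Nov: +$419.28 → $1,228.38
  Dec: +$419.28 − $1,317.33 → $330.33
  Jan: +$419.28 → $749.61
  Feb: +$419.28 → $1,168.89
  Mar: +$419.28 − $643.65 → $944.52
  Apr: +$419.28 → $1,363.80
  May: +$419.28 − $1,783.08 → $0.00
Lowest trial balance = -$224.37 (Jun)
Initial deposit = cushion − low point = $838.56 − (-$224.37) = $1,062.93

$1,062.93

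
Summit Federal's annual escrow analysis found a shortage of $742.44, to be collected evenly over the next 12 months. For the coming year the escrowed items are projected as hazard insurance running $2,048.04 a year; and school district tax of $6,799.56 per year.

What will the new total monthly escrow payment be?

Hazard insurance — $2,048.04 per year
School district tax — $6,799.56 per year
Yearly total = $2,048.04 + $6,799.56 = $8,847.60
Monthly escrow = $8,847.60 / 12 = $737.30
Shortage per month = $742.44 / 12 = $61.87
Adjusted monthly = $737.30 + $61.87 = $799.17

$799.17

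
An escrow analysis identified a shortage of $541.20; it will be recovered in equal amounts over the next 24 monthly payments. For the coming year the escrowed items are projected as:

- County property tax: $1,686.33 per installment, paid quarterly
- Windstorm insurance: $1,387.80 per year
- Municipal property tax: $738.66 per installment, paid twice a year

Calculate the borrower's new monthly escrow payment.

County property tax = $1,686.33 × 4 = $6,745.32
Windstorm insurance = $1,387.80
Municipal property tax = $738.66 × 2 = $1,477.32
Combined annual = $6,745.32 + $1,387.80 + $1,477.32 = $9,610.44
Per month = $9,610.44 ÷ 12 = $800.87
Monthly shortage recovery: $541.20 / 24 = $22.55
Adjusted monthly = $800.87 + $22.55 = $823.42

$823.42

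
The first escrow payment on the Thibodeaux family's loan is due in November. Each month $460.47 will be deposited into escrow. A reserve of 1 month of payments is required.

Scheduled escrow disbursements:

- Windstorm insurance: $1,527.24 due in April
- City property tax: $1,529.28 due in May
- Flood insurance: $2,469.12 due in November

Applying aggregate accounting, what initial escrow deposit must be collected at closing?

Cushion = 1 × $460.47 = $460.47
Trial balance (start $0, +$460.47 each month, − disbursements):
  Nov: +$460.47 − $2,469.12 → -$2,008.65
  Dec: +$460.47 → -$1,548.18
  Jan: +$460.47 → -$1,087.71
  Feb: +$460.47 → -$627.24
  Mar: +$460.47 → -$166.77
  Apr: +$460.47 − $1,527.24 → -$1,233.54
  May: +$460.47 − $1,529.28 → -$2,302.35
  Jun: +$460.47 → -$1,841.88
  Jul: +$460.47 → -$1,381.41
  Aug: +$460.47 → -$920.94
  Sep: +$460.47 → -$460.47
  Oct: +$460.47 → $0.00
Lowest trial balance = -$2,302.35 (May)
Initial deposit = cushion − low point = $460.47 − (-$2,302.35) = $2,762.82

$2,762.82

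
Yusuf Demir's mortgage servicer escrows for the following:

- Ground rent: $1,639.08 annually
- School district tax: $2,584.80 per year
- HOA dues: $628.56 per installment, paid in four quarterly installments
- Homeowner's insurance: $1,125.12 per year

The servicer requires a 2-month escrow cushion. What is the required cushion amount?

Ground rent: $1,639.08
School district tax: $2,584.80
HOA dues: $628.56 × 4 = $2,514.24
Homeowner's insurance: $1,125.12
Yearly total = $7,863.24
Monthly escrow = $7,863.24 ÷ 12 = $655.27
Required cushion = 2 × $655.27 = $1,310.54

$1,310.54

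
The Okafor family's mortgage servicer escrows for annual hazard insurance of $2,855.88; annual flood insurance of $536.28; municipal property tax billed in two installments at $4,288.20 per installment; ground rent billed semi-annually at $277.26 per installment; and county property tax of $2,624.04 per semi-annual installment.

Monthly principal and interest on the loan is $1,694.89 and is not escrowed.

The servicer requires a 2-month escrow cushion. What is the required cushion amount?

$2,961.86

Hazard insurance — $2,855.88 per year
Flood insurance — $536.28 per year
Municipal property tax — $4,288.20 × 2 = $8,576.40 per year
Ground rent — $277.26 × 2 = $554.52 per year
County property tax — $2,624.04 × 2 = $5,248.08 per year
Total per year = $17,771.16
Base monthly escrow = $17,771.16 / 12 = $1,480.93
Required cushion = 2 × $1,480.93 = $2,961.86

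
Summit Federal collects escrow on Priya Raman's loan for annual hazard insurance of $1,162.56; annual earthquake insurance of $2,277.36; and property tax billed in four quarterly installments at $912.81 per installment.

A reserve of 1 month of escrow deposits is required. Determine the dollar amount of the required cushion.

Hazard insurance — $1,162.56/yr
Earthquake insurance — $2,277.36/yr
Property tax — $912.81 × 4 = $3,651.24/yr
Total per year = $1,162.56 + $2,277.36 + $3,651.24 = $7,091.16
Per month = $7,091.16 ÷ 12 = $590.93
Reserve = 1 × $590.93 = $590.93

$590.93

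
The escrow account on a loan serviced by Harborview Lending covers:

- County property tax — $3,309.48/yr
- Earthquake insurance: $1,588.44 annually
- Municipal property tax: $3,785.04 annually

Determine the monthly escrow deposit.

$723.58

County property tax: $3,309.48/yr
Earthquake insurance: $1,588.44/yr
Municipal property tax: $3,785.04/yr
Annual escrow total = $3,309.48 + $1,588.44 + $3,785.04 = $8,682.96
Monthly = $8,682.96 ÷ 12 = $723.58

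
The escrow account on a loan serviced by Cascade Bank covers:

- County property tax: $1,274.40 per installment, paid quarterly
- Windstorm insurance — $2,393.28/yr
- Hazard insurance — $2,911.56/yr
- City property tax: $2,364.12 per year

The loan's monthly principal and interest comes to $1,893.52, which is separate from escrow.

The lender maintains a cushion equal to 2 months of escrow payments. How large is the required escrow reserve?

County property tax — $1,274.40 × 4 = $5,097.60/yr
Windstorm insurance — $2,393.28/yr
Hazard insurance — $2,911.56/yr
City property tax — $2,364.12/yr
Annual escrow total = $5,097.60 + $2,393.28 + $2,911.56 + $2,364.12 = $12,766.56
Monthly = $12,766.56 ÷ 12 = $1,063.88
Required cushion = 2 × $1,063.88 = $2,127.76

$2,127.76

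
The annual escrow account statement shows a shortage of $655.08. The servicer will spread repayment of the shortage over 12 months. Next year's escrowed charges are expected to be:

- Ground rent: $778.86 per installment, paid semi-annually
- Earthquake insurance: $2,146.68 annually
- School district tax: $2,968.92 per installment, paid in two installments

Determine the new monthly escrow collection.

Ground rent = $778.86 × 2 = $1,557.72 annually
Earthquake insurance = $2,146.68 annually
School district tax = $2,968.92 × 2 = $5,937.84 annually
Annual escrow total = $1,557.72 + $2,146.68 + $5,937.84 = $9,642.24
Per month = $9,642.24 / 12 = $803.52
Shortage spread = $655.08 / 12 = $54.59/mo
New monthly escrow = $803.52 + $54.59 = $858.11

$858.11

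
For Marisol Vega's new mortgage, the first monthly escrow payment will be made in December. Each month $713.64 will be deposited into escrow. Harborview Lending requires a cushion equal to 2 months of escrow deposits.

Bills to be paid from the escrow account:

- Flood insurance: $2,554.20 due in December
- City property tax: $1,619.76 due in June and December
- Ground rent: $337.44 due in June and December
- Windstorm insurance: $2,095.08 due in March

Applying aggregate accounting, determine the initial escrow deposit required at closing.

$5,225.04

Cushion = 2 × $713.64 = $1,427.28
Trial balance (start $0, +$713.64 each month, − disbursements):
  Dec: +$713.64 − $4,511.40 → -$3,797.76
  Jan: +$713.64 → -$3,084.12
  Feb: +$713.64 → -$2,370.48
  Mar: +$713.64 − $2,095.08 → -$3,751.92
  Apr: +$713.64 → -$3,038.28
  May: +$713.64 → -$2,324.64
  Jun: +$713.64 − $1,957.20 → -$3,568.20
  Jul: +$713.64 → -$2,854.56
  Aug: +$713.64 → -$2,140.92
  Sep: +$713.64 → -$1,427.28
  Oct: +$713.64 → -$713.64
  Nov: +$713.64 → $0.00
Lowest trial balance = -$3,797.76 (Dec)
Initial deposit = cushion − low point = $1,427.28 − (-$3,797.76) = $5,225.04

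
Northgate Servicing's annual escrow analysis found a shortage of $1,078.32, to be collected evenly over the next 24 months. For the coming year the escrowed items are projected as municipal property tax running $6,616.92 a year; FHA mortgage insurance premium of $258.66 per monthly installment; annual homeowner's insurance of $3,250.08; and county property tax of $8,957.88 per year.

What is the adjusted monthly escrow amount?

$1,872.33

Municipal property tax: $6,616.92 per year
FHA mortgage insurance premium: $258.66 × 12 = $3,103.92 per year
Homeowner's insurance: $3,250.08 per year
County property tax: $8,957.88 per year
Annual escrow total = $6,616.92 + $3,103.92 + $3,250.08 + $8,957.88 = $21,928.80
Per month = $21,928.80 / 12 = $1,827.40
Shortage per month = $1,078.32 / 24 = $44.93
New monthly escrow = $1,827.40 + $44.93 = $1,872.33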